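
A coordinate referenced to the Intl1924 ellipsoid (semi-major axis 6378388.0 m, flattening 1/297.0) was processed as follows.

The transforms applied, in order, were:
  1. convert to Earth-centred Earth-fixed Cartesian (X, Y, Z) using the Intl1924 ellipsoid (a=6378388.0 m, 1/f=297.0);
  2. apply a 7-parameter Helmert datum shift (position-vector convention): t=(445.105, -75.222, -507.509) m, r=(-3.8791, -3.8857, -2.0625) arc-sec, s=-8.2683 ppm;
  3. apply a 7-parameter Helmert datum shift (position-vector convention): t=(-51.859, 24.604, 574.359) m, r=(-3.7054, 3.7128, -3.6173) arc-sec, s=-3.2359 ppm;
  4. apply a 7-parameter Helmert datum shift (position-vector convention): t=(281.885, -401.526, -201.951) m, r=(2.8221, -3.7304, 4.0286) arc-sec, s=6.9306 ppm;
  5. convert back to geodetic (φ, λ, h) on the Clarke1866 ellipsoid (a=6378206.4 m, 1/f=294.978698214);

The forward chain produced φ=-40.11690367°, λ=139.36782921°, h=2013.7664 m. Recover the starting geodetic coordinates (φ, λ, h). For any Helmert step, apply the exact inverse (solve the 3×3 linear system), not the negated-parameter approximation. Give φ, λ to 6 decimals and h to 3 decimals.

φ=-40.108307°, λ=139.369170°, h=2329.940 m

start: φ=-40.116904°, λ=139.367829°, h=2013.766 m
→ ECEF (a=6378206.400, f=1/294.978698214): X=-3708030.6967, Y=3181779.9310, Z=-4089020.2474
→ Helmert⁻¹: X=-3708298.6767, Y=3182175.8881, Z=-4088766.4306
→ Helmert⁻¹: X=-3708241.0143, Y=3182170.0117, Z=-4089363.6058
→ Helmert⁻¹: X=-3708825.6306, Y=3182311.3550, Z=-4088760.1888
→ geod (Bowring, a=6378388.000): φ=-40.10830700°, λ=139.36917000°, h=2329.9400 m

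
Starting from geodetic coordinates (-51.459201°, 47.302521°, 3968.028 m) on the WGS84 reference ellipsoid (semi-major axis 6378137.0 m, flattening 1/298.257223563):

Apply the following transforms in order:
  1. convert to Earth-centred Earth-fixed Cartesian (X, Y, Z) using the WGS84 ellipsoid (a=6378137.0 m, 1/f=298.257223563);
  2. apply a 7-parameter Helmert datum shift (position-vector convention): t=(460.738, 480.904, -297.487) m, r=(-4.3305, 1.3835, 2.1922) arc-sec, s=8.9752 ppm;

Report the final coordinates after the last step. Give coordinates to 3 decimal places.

start: φ=-51.459201°, λ=47.302521°, h=3968.028 m
→ ECEF (a=6378137.000, f=1/298.257223563): X=2702115.2000, Y=2928512.7250, Z=-4968639.1303
→ Helmert 7p (PV): X=2702535.7383, Y=2928944.3148, Z=-4969060.8204

X=2702535.738 m, Y=2928944.315 m, Z=-4969060.820 m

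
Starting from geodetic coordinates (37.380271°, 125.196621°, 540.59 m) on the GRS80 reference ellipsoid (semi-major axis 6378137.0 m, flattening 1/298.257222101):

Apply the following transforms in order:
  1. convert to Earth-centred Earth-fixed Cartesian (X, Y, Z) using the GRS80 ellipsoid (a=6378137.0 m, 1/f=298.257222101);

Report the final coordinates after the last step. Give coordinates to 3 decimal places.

X=-2925099.089 m, Y=4147111.503 m, Z=3851341.585 m

start: φ=37.380271°, λ=125.196621°, h=540.590 m
→ ECEF (a=6378137.000, f=1/298.257222101): X=-2925099.0889, Y=4147111.5028, Z=3851341.5846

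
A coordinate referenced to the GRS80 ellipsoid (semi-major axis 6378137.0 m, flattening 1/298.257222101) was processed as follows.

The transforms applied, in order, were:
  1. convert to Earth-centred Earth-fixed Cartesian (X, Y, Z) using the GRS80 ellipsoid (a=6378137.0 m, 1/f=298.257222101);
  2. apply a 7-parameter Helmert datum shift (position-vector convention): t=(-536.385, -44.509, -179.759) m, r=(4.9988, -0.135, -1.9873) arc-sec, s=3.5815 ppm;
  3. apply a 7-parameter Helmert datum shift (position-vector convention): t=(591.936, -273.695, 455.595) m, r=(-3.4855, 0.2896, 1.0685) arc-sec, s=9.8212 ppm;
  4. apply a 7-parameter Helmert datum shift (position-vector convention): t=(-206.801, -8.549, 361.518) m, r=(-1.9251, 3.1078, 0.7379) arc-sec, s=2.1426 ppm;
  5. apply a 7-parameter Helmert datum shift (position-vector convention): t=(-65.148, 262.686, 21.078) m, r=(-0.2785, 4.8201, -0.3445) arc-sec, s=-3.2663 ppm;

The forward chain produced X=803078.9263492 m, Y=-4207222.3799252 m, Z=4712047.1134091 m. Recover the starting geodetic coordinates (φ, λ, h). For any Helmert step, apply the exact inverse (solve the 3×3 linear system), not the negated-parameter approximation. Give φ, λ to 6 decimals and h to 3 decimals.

start: X=803078.9263, Y=-4207222.3799, Z=4712047.1134 m
→ Helmert⁻¹: X=803043.6113, Y=-4207503.8299, Z=4712054.5113
→ Helmert⁻¹: X=803162.6484, Y=-4207533.1138, Z=4711655.7298
→ Helmert⁻¹: X=802534.4210, Y=-4207301.8649, Z=4711083.8966
→ Helmert⁻¹: X=803111.5477, Y=-4207120.3710, Z=4711348.2157
→ geod (Bowring, a=6378137.000): φ=47.91747800°, λ=-79.19263600°, h=830.6020 m

φ=47.917478°, λ=-79.192636°, h=830.602 m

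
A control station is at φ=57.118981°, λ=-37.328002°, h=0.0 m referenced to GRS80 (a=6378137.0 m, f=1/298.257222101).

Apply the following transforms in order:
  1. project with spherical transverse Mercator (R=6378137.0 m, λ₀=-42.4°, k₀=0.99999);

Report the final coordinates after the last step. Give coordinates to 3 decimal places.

start: φ=57.118981°, λ=-37.328002°, h=0.000 m
→ tm (R=6378137.0, λ₀=-42.4°): E=306358.0214, N=6369791.7057

E=306358.021 m, N=6369791.706 m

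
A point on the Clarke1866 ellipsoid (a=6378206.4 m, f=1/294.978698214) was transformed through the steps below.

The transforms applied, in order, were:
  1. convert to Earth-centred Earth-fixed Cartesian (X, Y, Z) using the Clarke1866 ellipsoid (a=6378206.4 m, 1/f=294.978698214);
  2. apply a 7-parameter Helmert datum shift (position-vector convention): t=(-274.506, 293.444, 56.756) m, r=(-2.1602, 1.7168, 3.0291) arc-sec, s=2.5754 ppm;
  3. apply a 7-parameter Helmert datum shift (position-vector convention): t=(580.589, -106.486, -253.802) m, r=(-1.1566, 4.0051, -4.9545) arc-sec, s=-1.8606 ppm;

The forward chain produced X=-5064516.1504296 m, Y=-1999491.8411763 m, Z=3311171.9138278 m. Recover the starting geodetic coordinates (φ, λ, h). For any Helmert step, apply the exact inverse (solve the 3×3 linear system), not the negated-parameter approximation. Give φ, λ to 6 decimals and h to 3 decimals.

φ=31.475660°, λ=-158.454341°, h=739.794 m

start: X=-5064516.1504, Y=-1999491.8412, Z=3311171.9138 m
→ Helmert⁻¹: X=-5065122.4315, Y=-1999529.3077, Z=3311322.3141
→ Helmert⁻¹: X=-5064891.8093, Y=-1999777.8989, Z=3311193.9302
→ geod (Bowring, a=6378206.400): φ=31.47566000°, λ=-158.45434100°, h=739.7940 m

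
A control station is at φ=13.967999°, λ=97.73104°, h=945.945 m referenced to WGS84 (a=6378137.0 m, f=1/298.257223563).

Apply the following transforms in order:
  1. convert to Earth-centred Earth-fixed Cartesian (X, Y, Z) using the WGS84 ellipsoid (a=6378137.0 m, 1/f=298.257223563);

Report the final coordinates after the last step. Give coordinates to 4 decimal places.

start: φ=13.967999°, λ=97.731040°, h=945.945 m
→ ECEF (a=6378137.000, f=1/298.257223563): X=-832921.5883, Y=6135385.9905, Z=1529774.5292

X=-832921.5883 m, Y=6135385.9905 m, Z=1529774.5292 m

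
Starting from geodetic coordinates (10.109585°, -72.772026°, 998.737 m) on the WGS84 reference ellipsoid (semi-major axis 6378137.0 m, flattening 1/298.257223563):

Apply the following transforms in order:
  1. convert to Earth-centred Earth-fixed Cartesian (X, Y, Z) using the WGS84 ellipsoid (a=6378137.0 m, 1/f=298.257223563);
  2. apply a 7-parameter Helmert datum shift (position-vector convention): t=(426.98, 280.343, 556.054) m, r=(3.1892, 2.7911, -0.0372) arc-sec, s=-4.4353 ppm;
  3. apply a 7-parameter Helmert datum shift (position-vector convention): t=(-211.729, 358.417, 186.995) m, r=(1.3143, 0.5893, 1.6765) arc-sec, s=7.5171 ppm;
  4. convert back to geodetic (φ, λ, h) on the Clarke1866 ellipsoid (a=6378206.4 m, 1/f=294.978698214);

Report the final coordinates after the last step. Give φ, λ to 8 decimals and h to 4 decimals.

φ=10.11632374°, λ=-72.76787571°, h=548.7313 m

start: φ=10.109585°, λ=-72.772026°, h=998.737 m
→ ECEF (a=6378137.000, f=1/298.257223563): X=1860194.4743, Y=-5998947.3810, Z=1112358.6841
→ Helmert 7p (PV): X=1860627.1738, Y=-5998657.9652, Z=1112791.8798
→ Helmert 7p (PV): X=1860481.3675, Y=-5998336.6082, Z=1112943.7007
→ geod (Bowring, a=6378206.400): φ=10.11632374°, λ=-72.76787571°, h=548.7313 m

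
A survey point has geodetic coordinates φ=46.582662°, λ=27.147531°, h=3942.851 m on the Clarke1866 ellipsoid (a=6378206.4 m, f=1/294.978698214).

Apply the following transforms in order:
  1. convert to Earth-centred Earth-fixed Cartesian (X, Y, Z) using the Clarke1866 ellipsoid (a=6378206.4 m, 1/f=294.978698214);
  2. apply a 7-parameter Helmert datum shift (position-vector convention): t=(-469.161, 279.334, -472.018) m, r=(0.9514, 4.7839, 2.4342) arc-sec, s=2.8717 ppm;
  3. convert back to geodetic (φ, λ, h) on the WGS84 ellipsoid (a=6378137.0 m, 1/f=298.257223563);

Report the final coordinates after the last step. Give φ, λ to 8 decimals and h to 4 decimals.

start: φ=46.582662°, λ=27.147531°, h=3942.851 m
→ ECEF (a=6378206.400, f=1/294.978698214): X=3910241.7689, Y=2005066.8146, Z=4612660.8180
→ Helmert 7p (PV): X=3909867.1561, Y=2005376.7767, Z=4612120.6041
→ geod (Bowring, a=6378137.000): φ=46.57844064°, λ=27.15335614°, h=3362.6621 m

φ=46.57844064°, λ=27.15335614°, h=3362.6621 m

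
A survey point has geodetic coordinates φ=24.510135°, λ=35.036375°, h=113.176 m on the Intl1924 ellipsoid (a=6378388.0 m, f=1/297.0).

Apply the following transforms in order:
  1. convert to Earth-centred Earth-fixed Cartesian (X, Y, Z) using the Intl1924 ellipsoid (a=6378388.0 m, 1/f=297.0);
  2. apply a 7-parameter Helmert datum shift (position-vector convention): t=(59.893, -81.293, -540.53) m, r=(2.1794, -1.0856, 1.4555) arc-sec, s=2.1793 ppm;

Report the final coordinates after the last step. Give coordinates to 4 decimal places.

start: φ=24.510135°, λ=35.036375°, h=113.176 m
→ ECEF (a=6378388.000, f=1/297.0): X=4754767.0000, Y=3333824.3302, Z=2629880.9255
→ Helmert 7p (PV): X=4754799.8885, Y=3333756.0670, Z=2629406.3772

X=4754799.8885 m, Y=3333756.0670 m, Z=2629406.3772 m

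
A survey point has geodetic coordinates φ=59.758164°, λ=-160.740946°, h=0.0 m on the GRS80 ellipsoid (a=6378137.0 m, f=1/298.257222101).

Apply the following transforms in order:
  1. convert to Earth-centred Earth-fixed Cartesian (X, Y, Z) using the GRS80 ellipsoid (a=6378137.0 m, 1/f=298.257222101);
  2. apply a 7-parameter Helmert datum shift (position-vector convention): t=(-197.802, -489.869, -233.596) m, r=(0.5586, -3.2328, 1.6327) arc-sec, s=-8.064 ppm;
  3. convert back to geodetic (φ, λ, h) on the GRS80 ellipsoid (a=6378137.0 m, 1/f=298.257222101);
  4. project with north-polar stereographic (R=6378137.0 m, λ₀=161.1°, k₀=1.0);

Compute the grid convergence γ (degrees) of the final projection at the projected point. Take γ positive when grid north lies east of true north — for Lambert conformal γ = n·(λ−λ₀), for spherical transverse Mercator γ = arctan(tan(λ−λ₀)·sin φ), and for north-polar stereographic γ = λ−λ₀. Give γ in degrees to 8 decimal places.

38.16631849

start: φ=59.758164°, λ=-160.740946°, h=0.000 m
→ ECEF (a=6378137.000, f=1/298.257222101): X=-3040185.3523, Y=-1062219.2873, Z=5486956.4291
→ Helmert 7p (PV): X=-3040436.2269, Y=-1062739.5146, Z=5486628.0610
→ geod (Bowring, a=6378137.000): φ=59.75351215°, λ=-160.73368151°, h=-77.9411 m
→ into stereo (λ₀=161.1°): φ=59.75351215°, λ−λ₀=38.16631849°
convergence γ = 38.16631849°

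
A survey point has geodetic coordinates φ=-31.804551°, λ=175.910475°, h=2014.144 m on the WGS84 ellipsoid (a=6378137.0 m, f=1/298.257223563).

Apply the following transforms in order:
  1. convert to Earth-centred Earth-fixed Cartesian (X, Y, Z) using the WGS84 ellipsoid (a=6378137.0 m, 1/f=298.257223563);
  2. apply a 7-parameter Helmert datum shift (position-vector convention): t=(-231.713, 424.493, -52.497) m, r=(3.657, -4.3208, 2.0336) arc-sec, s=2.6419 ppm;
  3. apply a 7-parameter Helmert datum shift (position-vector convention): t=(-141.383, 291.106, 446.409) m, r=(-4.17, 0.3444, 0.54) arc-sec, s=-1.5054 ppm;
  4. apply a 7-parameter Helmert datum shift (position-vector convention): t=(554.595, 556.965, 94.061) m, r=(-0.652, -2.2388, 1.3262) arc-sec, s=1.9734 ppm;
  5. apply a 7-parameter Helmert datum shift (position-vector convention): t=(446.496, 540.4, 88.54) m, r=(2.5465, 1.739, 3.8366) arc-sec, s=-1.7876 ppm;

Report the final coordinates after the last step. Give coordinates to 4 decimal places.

X=-5412725.7517 m, Y=388675.7180 m, Z=-3342636.9549 m

start: φ=-31.804551°, λ=175.910475°, h=2014.144 m
→ ECEF (a=6378137.000, f=1/298.257223563): X=-5413404.5930, Y=387042.8978, Z=-3343094.1600
→ Helmert 7p (PV): X=-5413584.3929, Y=387474.3135, Z=-3343262.0263
→ Helmert 7p (PV): X=-5413724.2229, Y=387683.0738, Z=-3342809.3788
→ Helmert 7p (PV): X=-5413146.5210, Y=388195.4291, Z=-3342781.9007
→ Helmert 7p (PV): X=-5412725.7517, Y=388675.7180, Z=-3342636.9549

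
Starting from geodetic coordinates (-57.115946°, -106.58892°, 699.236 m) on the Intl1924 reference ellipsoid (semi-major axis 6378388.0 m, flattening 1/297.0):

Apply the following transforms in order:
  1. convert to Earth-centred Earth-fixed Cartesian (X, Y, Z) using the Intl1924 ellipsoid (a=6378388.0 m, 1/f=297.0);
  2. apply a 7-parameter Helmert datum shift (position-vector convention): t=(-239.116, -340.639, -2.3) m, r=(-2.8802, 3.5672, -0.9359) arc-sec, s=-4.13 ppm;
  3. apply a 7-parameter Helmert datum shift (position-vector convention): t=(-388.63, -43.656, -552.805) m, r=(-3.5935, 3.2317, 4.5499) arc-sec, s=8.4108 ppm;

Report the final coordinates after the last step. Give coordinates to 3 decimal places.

start: φ=-57.115946°, λ=-106.588920°, h=699.236 m
→ ECEF (a=6378388.000, f=1/297.0): X=-991182.2906, Y=-3327204.8842, Z=-5333620.0625
→ Helmert 7p (PV): X=-991524.6504, Y=-3327601.7607, Z=-5333536.7333
→ Helmert 7p (PV): X=-991931.7824, Y=-3327788.1967, Z=-5334060.8893

X=-991931.782 m, Y=-3327788.197 m, Z=-5334060.889 m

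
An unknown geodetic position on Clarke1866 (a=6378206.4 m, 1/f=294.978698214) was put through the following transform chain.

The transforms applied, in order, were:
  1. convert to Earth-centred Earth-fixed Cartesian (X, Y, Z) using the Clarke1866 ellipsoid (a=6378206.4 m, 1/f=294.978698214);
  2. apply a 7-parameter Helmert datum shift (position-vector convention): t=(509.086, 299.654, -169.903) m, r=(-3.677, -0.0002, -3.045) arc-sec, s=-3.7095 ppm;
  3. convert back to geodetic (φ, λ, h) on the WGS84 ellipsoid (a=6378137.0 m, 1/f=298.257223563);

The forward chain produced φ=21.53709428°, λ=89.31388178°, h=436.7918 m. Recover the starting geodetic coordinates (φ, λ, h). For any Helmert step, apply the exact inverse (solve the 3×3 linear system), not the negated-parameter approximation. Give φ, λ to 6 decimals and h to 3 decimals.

φ=21.542025°, λ=89.319602°, h=201.296 m

start: φ=21.537094°, λ=89.313882°, h=436.792 m
→ ECEF (a=6378137.000, f=1/298.257223563): X=71080.8391, Y=5935474.7763, Z=2326972.2390
→ Helmert⁻¹: X=70484.3989, Y=5935156.6924, Z=2327256.5781
→ geod (Bowring, a=6378206.400): φ=21.54202500°, λ=89.31960200°, h=201.2960 m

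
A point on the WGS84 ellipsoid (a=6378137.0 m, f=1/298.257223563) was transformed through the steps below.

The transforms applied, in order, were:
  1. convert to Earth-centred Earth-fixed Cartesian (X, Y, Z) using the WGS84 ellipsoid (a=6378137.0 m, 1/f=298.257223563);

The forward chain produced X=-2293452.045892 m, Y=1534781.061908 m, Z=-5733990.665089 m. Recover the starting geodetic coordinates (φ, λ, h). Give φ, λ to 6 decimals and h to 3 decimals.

start: X=-2293452.0459, Y=1534781.0619, Z=-5733990.6651 m
→ geod (Bowring, a=6378137.000): φ=-64.44974800°, λ=146.20951100°, h=2741.7770 m

φ=-64.449748°, λ=146.209511°, h=2741.777 m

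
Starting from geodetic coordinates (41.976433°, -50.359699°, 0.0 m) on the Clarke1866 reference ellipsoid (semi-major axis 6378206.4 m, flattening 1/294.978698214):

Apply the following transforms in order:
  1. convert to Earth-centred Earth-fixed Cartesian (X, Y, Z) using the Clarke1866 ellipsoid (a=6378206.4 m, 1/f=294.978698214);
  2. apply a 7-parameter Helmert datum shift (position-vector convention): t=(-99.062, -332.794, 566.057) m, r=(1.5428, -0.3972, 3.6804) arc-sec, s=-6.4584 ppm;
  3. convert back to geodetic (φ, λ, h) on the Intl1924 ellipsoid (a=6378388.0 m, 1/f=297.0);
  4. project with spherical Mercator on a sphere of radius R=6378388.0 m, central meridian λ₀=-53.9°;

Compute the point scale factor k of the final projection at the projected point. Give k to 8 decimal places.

start: φ=41.976433°, λ=-50.359699°, h=0.000 m
→ ECEF (a=6378206.400, f=1/294.978698214): X=3029623.6174, Y=-3656945.5548, Z=4243457.7231
→ Helmert 7p (PV): X=3029562.0682, Y=-3657232.4130, Z=4243974.8555
→ geod (Bowring, a=6378388.000): φ=41.97748885°, λ=-50.36247873°, h=233.8748 m
→ into merc (λ₀=-53.9°): φ=41.97748885°, λ−λ₀=3.53752127°
scale k = 1.34515697

1.34515697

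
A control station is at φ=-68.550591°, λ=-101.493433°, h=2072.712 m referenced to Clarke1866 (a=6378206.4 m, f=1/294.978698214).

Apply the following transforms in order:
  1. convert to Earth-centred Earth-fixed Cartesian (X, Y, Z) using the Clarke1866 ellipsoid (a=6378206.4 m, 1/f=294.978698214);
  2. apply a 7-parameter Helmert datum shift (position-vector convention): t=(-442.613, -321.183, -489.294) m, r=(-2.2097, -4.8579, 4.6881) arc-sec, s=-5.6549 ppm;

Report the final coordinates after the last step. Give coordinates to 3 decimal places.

start: φ=-68.550591°, λ=-101.493433°, h=2072.712 m
→ ECEF (a=6378206.400, f=1/294.978698214): X=-466259.2986, Y=-2293082.9293, Z=-5915567.2786
→ Helmert 7p (PV): X=-466507.8356, Y=-2293465.1152, Z=-5916009.5364

X=-466507.836 m, Y=-2293465.115 m, Z=-5916009.536 m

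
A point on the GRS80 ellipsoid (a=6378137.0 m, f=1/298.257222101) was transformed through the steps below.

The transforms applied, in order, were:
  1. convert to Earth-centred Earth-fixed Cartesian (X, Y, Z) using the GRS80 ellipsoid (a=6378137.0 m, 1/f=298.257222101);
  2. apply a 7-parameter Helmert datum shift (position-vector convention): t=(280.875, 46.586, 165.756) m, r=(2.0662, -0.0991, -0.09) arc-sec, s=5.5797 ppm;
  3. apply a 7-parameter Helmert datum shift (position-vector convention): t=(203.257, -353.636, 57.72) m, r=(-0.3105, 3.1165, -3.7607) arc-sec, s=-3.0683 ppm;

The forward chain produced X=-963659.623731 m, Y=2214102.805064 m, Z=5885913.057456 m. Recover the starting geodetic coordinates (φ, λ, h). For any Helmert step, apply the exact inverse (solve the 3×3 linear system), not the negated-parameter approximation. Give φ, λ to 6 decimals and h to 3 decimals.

φ=67.823174°, λ=113.530553°, h=2122.099 m

start: X=-963659.6237, Y=2214102.8051, Z=5885913.0575 m
→ Helmert⁻¹: X=-963995.1434, Y=2214436.7995, Z=5885862.1654
→ Helmert⁻¹: X=-964268.7765, Y=2214436.3950, Z=5885641.8499
→ geod (Bowring, a=6378137.000): φ=67.82317400°, λ=113.53055300°, h=2122.0990 m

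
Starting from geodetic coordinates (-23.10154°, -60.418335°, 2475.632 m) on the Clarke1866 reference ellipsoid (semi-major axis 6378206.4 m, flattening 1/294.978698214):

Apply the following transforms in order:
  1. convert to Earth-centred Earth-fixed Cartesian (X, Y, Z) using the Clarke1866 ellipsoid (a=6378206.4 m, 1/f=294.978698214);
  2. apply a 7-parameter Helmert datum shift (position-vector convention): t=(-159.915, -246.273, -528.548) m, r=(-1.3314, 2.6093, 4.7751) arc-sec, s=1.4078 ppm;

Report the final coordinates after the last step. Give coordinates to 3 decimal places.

X=2898763.170 m, Y=-5106874.308 m, Z=-2488428.942 m

start: φ=-23.101540°, λ=-60.418335°, h=2475.632 m
→ ECEF (a=6378206.400, f=1/294.978698214): X=2898832.2547, Y=-5106671.8964, Z=-2487893.1830
→ Helmert 7p (PV): X=2898763.1695, Y=-5106874.3084, Z=-2488428.9418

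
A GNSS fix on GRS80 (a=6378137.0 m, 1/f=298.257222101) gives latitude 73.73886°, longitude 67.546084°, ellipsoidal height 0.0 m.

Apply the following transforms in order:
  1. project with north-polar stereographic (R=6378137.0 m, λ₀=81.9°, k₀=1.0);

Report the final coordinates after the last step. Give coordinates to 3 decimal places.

start: φ=73.738860°, λ=67.546084°, h=0.000 m
→ stereo (R=6378137.0, λ₀=81.9°): E=-451800.2757, N=-1765540.0360

E=-451800.276 m, N=-1765540.036 m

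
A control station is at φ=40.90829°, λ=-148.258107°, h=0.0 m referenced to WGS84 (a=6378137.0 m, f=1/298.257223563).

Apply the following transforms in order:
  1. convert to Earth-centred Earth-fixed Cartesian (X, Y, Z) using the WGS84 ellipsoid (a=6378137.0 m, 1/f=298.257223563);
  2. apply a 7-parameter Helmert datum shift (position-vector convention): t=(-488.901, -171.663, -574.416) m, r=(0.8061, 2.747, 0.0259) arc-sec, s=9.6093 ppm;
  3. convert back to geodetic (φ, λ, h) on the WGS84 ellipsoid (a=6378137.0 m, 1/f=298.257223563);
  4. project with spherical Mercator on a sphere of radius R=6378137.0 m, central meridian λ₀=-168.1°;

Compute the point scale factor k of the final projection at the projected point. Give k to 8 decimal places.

1.32304629

start: φ=40.908290°, λ=-148.258107°, h=0.000 m
→ ECEF (a=6378137.000, f=1/298.257223563): X=-4105236.2784, Y=-2539594.0618, Z=4154731.3864
→ Helmert 7p (PV): X=-4105708.9764, Y=-2539806.8812, Z=4154241.6428
→ geod (Bowring, a=6378137.000): φ=40.90192644°, λ=-148.25891041°, h=67.7591 m
→ into merc (λ₀=-168.1°): φ=40.90192644°, λ−λ₀=19.84108959°
scale k = 1.32304629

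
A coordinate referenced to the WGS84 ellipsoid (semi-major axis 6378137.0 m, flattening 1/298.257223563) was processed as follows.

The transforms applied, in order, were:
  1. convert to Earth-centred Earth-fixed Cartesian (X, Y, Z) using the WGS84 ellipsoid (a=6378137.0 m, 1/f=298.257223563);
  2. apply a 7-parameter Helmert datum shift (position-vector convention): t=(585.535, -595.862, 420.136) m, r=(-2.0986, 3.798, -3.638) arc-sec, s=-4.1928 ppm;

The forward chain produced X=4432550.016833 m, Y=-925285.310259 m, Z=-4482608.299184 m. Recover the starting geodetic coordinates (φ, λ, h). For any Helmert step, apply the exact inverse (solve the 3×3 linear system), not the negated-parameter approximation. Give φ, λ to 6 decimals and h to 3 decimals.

φ=-44.909233°, λ=-11.783393°, h=3916.320 m

start: X=4432550.0168, Y=-925285.3103, Z=-4482608.2992 m
→ Helmert⁻¹: X=4432081.9174, Y=-924569.5432, Z=-4482975.0296
→ geod (Bowring, a=6378137.000): φ=-44.90923300°, λ=-11.78339300°, h=3916.3200 m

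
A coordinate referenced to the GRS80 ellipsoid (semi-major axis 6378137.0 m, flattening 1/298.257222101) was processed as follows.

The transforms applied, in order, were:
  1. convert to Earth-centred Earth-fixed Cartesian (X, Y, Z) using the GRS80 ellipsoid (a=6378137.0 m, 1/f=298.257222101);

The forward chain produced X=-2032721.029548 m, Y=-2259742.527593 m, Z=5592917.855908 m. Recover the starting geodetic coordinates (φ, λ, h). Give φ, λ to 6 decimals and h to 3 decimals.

φ=61.639192°, λ=-131.972539°, h=3854.037 m

start: X=-2032721.0295, Y=-2259742.5276, Z=5592917.8559 m
→ geod (Bowring, a=6378137.000): φ=61.63919200°, λ=-131.97253900°, h=3854.0370 m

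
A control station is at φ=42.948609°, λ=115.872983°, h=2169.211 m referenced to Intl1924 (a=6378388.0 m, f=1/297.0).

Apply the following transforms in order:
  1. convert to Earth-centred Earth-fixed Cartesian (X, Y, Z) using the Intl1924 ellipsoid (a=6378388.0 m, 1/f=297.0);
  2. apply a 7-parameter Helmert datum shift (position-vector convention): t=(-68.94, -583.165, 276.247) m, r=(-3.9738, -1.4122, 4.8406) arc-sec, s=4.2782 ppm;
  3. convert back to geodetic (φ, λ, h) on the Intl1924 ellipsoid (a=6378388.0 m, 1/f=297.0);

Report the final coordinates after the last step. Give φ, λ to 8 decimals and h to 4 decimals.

start: φ=42.948609°, λ=115.872983°, h=2169.211 m
→ ECEF (a=6378388.000, f=1/297.0): X=-2041220.5015, Y=4208777.3149, Z=4324878.0656
→ Helmert 7p (PV): X=-2041426.5563, Y=4208247.5740, Z=4325077.7553
→ geod (Bowring, a=6378388.000): φ=42.95229516°, λ=115.87808590°, h=2022.2263 m

φ=42.95229516°, λ=115.87808590°, h=2022.2263 m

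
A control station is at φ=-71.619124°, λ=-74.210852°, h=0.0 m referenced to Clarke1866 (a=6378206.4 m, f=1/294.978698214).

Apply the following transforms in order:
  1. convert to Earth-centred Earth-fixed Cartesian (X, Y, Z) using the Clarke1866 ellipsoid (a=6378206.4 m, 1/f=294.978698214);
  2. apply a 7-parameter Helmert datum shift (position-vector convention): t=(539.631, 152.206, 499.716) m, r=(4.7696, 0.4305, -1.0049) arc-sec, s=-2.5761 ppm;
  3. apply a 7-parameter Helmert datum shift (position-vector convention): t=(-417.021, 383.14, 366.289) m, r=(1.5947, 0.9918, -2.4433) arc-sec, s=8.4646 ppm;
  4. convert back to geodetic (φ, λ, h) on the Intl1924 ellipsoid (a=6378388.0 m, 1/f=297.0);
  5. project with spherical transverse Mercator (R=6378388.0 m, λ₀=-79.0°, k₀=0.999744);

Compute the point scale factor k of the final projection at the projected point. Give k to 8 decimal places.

start: φ=-71.619124°, λ=-74.210852°, h=0.000 m
→ ECEF (a=6378206.400, f=1/294.978698214): X=548933.9305, Y=-1941294.7331, Z=-6030236.4821
→ Helmert 7p (PV): X=549450.1039, Y=-1941000.7596, Z=-6029767.2671
→ Helmert 7p (PV): X=548985.7478, Y=-1940593.9394, Z=-6029469.6663
→ geod (Bowring, a=6378388.000): φ=-71.62178439°, λ=-74.20401809°, h=-1249.4114 m
→ into tm (λ₀=-79.0°): φ=-71.62178439°, λ−λ₀=4.79598191°
scale k = 1.00009153

1.00009153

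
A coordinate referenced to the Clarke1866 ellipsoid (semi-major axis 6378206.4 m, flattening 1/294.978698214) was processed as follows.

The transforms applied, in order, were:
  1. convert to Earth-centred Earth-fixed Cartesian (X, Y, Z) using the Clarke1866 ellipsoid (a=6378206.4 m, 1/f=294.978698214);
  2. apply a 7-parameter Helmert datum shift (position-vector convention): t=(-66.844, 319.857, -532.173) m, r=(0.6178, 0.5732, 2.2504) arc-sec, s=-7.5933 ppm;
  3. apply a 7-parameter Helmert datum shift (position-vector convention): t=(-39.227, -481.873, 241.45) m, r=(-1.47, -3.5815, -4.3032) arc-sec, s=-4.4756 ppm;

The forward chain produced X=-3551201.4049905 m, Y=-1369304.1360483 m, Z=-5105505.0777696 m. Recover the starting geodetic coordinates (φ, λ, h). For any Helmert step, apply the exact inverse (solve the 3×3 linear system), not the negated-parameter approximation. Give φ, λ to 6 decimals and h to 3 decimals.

φ=-53.481272°, λ=-158.915741°, h=3528.331 m

start: X=-3551201.4050, Y=-1369304.1360, Z=-5105505.0778 m
→ Helmert⁻¹: X=-3551238.1673, Y=-1368866.0899, Z=-5105717.4724
→ Helmert⁻¹: X=-3551199.0395, Y=-1369172.8902, Z=-5105229.8326
→ geod (Bowring, a=6378206.400): φ=-53.48127200°, λ=-158.91574100°, h=3528.3310 m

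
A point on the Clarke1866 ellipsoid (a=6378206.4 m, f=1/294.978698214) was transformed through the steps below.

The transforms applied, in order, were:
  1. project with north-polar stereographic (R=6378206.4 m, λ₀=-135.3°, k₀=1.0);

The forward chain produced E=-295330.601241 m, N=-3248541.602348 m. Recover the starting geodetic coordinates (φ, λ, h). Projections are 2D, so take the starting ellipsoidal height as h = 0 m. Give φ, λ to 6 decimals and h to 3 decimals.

φ=61.312549°, λ=-140.494580°, h=0.000 m

start: E=-295330.6012, N=-3248541.6023 m
→ stereo⁻¹: φ=61.31254900°, λ=-140.49458000°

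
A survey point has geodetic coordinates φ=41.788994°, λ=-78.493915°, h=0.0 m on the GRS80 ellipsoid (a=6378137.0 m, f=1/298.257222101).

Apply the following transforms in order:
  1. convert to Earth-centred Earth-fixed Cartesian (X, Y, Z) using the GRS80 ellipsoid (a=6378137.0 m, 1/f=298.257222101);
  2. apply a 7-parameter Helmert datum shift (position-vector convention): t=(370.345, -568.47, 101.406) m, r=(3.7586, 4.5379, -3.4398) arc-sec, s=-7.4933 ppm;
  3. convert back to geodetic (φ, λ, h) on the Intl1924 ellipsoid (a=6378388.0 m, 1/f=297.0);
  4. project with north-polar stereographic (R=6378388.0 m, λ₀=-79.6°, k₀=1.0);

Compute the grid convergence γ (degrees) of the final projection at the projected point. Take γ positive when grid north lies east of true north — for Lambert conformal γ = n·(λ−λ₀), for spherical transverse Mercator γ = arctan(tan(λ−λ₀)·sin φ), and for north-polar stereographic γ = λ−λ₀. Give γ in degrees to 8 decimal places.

start: φ=41.788994°, λ=-78.493915°, h=0.000 m
→ ECEF (a=6378137.000, f=1/298.257222101): X=950015.1575, Y=-4666936.6181, Z=4228158.1386
→ Helmert 7p (PV): X=950393.5759, Y=-4667563.0061, Z=4228121.9199
→ geod (Bowring, a=6378388.000): φ=41.78543270°, λ=-78.49095759°, h=279.3126 m
→ into stereo (λ₀=-79.6°): φ=41.78543270°, λ−λ₀=1.10904241°
convergence γ = 1.10904241°

1.10904241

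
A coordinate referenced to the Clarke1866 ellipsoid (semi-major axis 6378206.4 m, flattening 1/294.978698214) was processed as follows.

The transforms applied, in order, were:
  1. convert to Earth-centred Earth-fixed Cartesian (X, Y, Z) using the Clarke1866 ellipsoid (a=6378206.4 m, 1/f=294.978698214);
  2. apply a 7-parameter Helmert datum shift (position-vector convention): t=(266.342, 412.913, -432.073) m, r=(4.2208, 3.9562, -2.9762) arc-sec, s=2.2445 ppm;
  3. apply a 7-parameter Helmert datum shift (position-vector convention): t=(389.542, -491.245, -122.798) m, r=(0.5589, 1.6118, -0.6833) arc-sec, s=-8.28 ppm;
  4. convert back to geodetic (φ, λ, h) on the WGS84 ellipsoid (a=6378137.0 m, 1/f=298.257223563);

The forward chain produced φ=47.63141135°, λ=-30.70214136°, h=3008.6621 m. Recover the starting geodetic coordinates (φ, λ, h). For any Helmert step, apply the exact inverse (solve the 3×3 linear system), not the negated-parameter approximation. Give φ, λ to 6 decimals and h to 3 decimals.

start: φ=47.631411°, λ=-30.702141°, h=3008.662 m
→ ECEF (a=6378137.000, f=1/298.257223563): X=3704258.2049, Y=-2199614.8243, Z=4691579.0099
→ Helmert⁻¹: X=3703869.9537, Y=-2199116.8053, Z=4691775.5571
→ Helmert⁻¹: X=3703537.0343, Y=-2199375.3242, Z=4692313.1389
→ geod (Bowring, a=6378206.400): φ=47.64292000°, λ=-30.70430000°, h=3111.1740 m

φ=47.642920°, λ=-30.704300°, h=3111.174 m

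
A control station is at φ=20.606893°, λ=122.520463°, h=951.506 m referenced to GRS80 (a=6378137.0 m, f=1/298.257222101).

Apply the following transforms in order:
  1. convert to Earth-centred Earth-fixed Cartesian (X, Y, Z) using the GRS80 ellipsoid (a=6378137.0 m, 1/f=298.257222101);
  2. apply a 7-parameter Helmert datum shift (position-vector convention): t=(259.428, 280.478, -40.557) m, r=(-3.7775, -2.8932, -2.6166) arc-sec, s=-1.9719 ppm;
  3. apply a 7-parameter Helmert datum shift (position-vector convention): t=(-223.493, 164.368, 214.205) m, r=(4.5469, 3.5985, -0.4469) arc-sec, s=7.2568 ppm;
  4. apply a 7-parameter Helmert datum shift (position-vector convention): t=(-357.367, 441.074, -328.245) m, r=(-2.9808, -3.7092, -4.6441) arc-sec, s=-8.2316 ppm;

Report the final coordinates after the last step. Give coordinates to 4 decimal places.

X=-3211468.0079 m, Y=5037794.1904 m, Z=2230782.8924 m

start: φ=20.606893°, λ=122.520463°, h=951.506 m
→ ECEF (a=6378137.000, f=1/298.257222101): X=-3211311.7653, Y=5036779.1930, Z=2231044.8347
→ Helmert 7p (PV): X=-3211013.4043, Y=5037131.3353, Z=2230862.5920
→ Helmert 7p (PV): X=-3211210.3653, Y=5037290.0364, Z=2231260.0450
→ Helmert 7p (PV): X=-3211468.0079, Y=5037794.1904, Z=2230782.8924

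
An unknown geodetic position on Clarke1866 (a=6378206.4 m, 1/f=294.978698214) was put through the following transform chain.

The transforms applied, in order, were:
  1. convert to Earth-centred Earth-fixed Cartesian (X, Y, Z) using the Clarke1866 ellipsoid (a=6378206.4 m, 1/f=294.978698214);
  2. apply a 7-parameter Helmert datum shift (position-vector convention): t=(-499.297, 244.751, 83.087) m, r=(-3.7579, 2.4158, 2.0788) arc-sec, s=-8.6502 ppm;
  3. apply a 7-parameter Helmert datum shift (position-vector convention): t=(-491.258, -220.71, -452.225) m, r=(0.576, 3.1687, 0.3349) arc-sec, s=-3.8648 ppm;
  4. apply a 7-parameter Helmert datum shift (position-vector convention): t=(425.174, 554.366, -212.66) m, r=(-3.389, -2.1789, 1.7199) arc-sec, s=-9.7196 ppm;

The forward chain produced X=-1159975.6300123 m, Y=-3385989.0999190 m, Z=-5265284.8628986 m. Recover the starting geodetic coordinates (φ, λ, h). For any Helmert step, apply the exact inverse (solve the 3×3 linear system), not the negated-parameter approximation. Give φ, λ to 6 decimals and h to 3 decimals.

start: X=-1159975.6300, Y=-3385989.0999, Z=-5265284.8629 m
→ Helmert⁻¹: X=-1160495.9394, Y=-3386480.1971, Z=-5265166.7598
→ Helmert⁻¹: X=-1159933.7842, Y=-3386285.3929, Z=-5264743.2449
→ Helmert⁻¹: X=-1159416.9826, Y=-3386451.8323, Z=-5264947.1504
→ geod (Bowring, a=6378206.400): φ=-55.97039200°, λ=-108.89962700°, h=3077.5000 m

φ=-55.970392°, λ=-108.899627°, h=3077.500 m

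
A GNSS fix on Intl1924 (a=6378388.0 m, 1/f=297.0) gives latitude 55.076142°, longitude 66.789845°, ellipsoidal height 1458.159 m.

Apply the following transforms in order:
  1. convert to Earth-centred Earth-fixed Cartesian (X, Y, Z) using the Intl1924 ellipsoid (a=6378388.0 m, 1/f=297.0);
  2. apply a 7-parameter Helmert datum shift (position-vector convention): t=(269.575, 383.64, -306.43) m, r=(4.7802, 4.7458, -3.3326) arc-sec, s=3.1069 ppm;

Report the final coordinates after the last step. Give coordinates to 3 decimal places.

X=1443132.160 m, Y=3364636.927 m, Z=5207297.221 m

start: φ=55.076142°, λ=66.789845°, h=1458.159 m
→ ECEF (a=6378388.000, f=1/297.0): X=1442683.9272, Y=3364386.8291, Z=5207542.6949
→ Helmert 7p (PV): X=1443132.1598, Y=3364636.9271, Z=5207297.2205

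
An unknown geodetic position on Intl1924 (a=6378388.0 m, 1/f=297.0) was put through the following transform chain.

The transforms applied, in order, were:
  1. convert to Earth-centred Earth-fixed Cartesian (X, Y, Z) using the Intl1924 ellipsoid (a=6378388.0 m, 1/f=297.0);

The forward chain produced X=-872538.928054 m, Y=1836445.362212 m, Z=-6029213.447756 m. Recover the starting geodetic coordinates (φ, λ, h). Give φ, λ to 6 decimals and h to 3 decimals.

φ=-71.481359°, λ=115.413506°, h=3708.786 m

start: X=-872538.9281, Y=1836445.3622, Z=-6029213.4478 m
→ geod (Bowring, a=6378388.000): φ=-71.48135900°, λ=115.41350600°, h=3708.7860 m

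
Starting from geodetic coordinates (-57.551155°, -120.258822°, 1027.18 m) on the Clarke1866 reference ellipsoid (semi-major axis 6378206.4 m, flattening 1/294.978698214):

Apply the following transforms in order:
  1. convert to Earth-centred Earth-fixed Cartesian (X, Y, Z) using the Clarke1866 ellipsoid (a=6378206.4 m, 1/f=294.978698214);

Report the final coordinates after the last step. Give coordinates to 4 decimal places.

X=-1728921.1533 m, Y=-2963581.4072 m, Z=-5359748.3147 m

start: φ=-57.551155°, λ=-120.258822°, h=1027.180 m
→ ECEF (a=6378206.400, f=1/294.978698214): X=-1728921.1533, Y=-2963581.4072, Z=-5359748.3147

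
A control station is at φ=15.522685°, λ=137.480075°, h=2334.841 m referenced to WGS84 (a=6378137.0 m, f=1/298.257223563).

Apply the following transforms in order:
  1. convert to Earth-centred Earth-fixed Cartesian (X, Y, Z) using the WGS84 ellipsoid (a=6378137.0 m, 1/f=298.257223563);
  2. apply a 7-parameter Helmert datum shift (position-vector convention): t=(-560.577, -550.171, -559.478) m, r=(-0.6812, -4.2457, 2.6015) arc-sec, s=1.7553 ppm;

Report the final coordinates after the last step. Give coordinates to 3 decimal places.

X=-4532887.870 m, Y=4155331.478 m, Z=1695857.469 m

start: φ=15.522685°, λ=137.480075°, h=2334.841 m
→ ECEF (a=6378137.000, f=1/298.257223563): X=-4532232.0000, Y=4155925.9135, Z=1696520.9846
→ Helmert 7p (PV): X=-4532887.8696, Y=4155331.4777, Z=1695857.4689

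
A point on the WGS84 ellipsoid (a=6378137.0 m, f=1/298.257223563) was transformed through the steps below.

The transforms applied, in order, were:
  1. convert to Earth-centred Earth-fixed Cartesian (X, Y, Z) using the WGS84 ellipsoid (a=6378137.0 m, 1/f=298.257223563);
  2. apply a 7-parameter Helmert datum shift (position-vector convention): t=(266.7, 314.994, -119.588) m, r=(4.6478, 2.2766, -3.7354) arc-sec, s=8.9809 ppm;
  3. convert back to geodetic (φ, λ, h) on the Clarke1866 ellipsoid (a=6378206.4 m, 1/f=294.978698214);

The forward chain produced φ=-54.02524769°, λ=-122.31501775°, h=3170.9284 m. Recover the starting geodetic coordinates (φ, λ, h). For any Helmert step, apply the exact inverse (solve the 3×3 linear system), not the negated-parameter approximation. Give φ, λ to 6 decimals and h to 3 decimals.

start: φ=-54.025248°, λ=-122.315018°, h=3170.928 m
→ ECEF (a=6378206.400, f=1/294.978698214): X=-2008360.1296, Y=-3175068.7339, Z=-5140758.4753
→ Helmert⁻¹: X=-2008494.5453, Y=-3175507.4164, Z=-5140543.3342
→ geod (Bowring, a=6378137.000): φ=-54.01886300°, λ=-122.31317400°, h=3170.6190 m

φ=-54.018863°, λ=-122.313174°, h=3170.619 m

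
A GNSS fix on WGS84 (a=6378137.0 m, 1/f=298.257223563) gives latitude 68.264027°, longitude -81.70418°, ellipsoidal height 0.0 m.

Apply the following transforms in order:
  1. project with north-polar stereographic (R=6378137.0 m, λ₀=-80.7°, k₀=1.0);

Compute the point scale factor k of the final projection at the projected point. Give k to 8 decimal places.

1.03686026

start: φ=68.264027°, λ=-81.704180°, h=0.000 m
→ into stereo (λ₀=-80.7°): φ=68.26402700°, λ−λ₀=-1.00418000°
scale k = 1.03686026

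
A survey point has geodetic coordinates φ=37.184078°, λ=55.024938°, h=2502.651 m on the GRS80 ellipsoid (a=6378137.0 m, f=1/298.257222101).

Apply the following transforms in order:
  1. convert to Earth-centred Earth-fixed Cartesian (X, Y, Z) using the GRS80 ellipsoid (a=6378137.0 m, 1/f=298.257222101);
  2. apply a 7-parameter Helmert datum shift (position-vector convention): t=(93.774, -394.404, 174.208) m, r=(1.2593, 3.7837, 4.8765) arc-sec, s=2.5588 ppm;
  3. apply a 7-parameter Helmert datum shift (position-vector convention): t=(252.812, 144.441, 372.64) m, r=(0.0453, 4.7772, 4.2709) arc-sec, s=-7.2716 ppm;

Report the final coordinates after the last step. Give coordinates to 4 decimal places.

start: φ=37.184078°, λ=55.024938°, h=2502.651 m
→ ECEF (a=6378137.000, f=1/298.257222101): X=2917497.7850, Y=4170480.8661, Z=3835201.1423
→ Helmert 7p (PV): X=2917570.7785, Y=4170142.6941, Z=3835357.1073
→ Helmert 7p (PV): X=2917804.8573, Y=4170316.3797, Z=3835635.2020

X=2917804.8573 m, Y=4170316.3797 m, Z=3835635.2020 m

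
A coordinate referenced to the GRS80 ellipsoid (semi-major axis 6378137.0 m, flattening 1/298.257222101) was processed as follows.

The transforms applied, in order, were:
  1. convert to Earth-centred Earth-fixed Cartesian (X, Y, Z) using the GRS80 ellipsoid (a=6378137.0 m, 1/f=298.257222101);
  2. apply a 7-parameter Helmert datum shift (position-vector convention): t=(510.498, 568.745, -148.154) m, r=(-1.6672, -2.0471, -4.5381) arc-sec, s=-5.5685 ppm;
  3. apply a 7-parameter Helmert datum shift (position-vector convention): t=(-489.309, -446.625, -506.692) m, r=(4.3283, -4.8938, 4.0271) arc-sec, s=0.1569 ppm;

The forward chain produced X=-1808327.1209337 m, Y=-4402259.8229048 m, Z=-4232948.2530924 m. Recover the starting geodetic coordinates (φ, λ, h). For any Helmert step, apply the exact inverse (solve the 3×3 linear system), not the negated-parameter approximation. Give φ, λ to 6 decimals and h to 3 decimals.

φ=-41.835330°, λ=-112.332380°, h=306.840 m

start: X=-1808327.1209, Y=-4402259.8229, Z=-4232948.2531 m
→ Helmert⁻¹: X=-1808023.8849, Y=-4401866.0190, Z=-4232305.6306
→ Helmert⁻¹: X=-1808489.5967, Y=-4402464.8602, Z=-4232198.6792
→ geod (Bowring, a=6378137.000): φ=-41.83533000°, λ=-112.33238000°, h=306.8400 m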